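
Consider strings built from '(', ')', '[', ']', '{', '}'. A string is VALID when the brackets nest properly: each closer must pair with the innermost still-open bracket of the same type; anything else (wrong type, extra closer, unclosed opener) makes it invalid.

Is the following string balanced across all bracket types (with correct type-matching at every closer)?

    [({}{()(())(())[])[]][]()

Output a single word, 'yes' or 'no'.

pos 0: push '['; stack = [
pos 1: push '('; stack = [(
pos 2: push '{'; stack = [({
pos 3: '}' matches '{'; pop; stack = [(
pos 4: push '{'; stack = [({
pos 5: push '('; stack = [({(
pos 6: ')' matches '('; pop; stack = [({
pos 7: push '('; stack = [({(
pos 8: push '('; stack = [({((
pos 9: ')' matches '('; pop; stack = [({(
pos 10: ')' matches '('; pop; stack = [({
pos 11: push '('; stack = [({(
pos 12: push '('; stack = [({((
pos 13: ')' matches '('; pop; stack = [({(
pos 14: ')' matches '('; pop; stack = [({
pos 15: push '['; stack = [({[
pos 16: ']' matches '['; pop; stack = [({
pos 17: saw closer ')' but top of stack is '{' (expected '}') → INVALID
Verdict: type mismatch at position 17: ')' closes '{' → no

Answer: no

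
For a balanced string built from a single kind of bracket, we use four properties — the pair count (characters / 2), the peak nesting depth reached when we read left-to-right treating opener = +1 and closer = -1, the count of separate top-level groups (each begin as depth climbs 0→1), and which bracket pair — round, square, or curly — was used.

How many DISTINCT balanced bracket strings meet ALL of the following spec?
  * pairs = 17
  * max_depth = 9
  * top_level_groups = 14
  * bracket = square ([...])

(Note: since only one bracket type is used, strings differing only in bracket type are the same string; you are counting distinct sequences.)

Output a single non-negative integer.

Answer: 0

Derivation:
Spec: pairs=17 depth=9 groups=14
Count(depth <= 9) = 798
Count(depth <= 8) = 798
Count(depth == 9) = 798 - 798 = 0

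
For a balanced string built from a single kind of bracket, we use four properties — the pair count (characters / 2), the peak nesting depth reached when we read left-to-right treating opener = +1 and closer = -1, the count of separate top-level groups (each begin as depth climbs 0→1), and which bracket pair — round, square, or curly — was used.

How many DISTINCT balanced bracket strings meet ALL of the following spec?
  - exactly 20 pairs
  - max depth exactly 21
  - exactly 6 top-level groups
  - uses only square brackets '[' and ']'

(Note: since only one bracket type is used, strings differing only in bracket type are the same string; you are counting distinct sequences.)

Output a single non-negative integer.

Answer: 0

Derivation:
Spec: pairs=20 depth=21 groups=6
Count(depth <= 21) = 245642760
Count(depth <= 20) = 245642760
Count(depth == 21) = 245642760 - 245642760 = 0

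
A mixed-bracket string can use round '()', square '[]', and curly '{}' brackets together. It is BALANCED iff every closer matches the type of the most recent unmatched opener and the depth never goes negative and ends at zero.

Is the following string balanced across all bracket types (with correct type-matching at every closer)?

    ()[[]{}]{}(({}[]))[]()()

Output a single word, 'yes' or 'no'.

pos 0: push '('; stack = (
pos 1: ')' matches '('; pop; stack = (empty)
pos 2: push '['; stack = [
pos 3: push '['; stack = [[
pos 4: ']' matches '['; pop; stack = [
pos 5: push '{'; stack = [{
pos 6: '}' matches '{'; pop; stack = [
pos 7: ']' matches '['; pop; stack = (empty)
pos 8: push '{'; stack = {
pos 9: '}' matches '{'; pop; stack = (empty)
pos 10: push '('; stack = (
pos 11: push '('; stack = ((
pos 12: push '{'; stack = (({
pos 13: '}' matches '{'; pop; stack = ((
pos 14: push '['; stack = (([
pos 15: ']' matches '['; pop; stack = ((
pos 16: ')' matches '('; pop; stack = (
pos 17: ')' matches '('; pop; stack = (empty)
pos 18: push '['; stack = [
pos 19: ']' matches '['; pop; stack = (empty)
pos 20: push '('; stack = (
pos 21: ')' matches '('; pop; stack = (empty)
pos 22: push '('; stack = (
pos 23: ')' matches '('; pop; stack = (empty)
end: stack empty → VALID
Verdict: properly nested → yes

Answer: yes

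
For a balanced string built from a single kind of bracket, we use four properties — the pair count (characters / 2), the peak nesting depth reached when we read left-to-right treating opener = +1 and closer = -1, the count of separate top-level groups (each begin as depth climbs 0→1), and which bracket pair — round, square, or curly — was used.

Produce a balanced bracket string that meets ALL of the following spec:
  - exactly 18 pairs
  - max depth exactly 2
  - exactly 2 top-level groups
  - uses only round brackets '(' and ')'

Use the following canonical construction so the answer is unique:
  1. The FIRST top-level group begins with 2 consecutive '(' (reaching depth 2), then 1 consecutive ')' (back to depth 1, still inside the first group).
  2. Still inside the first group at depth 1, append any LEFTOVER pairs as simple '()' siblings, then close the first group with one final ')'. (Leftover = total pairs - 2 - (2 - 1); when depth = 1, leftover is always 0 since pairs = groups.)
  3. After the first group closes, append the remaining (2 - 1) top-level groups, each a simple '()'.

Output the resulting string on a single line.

Spec: pairs=18 depth=2 groups=2
Leftover pairs = 18 - 2 - (2-1) = 15
First group: deep chain of depth 2 + 15 sibling pairs
Remaining 1 groups: simple '()' each

Answer: (()()()()()()()()()()()()()()()())()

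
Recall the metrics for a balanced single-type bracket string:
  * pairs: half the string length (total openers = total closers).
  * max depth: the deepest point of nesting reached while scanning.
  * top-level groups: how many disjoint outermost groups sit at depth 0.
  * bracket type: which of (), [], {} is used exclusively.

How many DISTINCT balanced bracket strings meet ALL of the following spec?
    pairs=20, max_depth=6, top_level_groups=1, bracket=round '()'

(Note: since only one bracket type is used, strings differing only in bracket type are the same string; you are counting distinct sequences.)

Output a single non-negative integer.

Answer: 368400045

Derivation:
Spec: pairs=20 depth=6 groups=1
Count(depth <= 6) = 562110290
Count(depth <= 5) = 193710245
Count(depth == 6) = 562110290 - 193710245 = 368400045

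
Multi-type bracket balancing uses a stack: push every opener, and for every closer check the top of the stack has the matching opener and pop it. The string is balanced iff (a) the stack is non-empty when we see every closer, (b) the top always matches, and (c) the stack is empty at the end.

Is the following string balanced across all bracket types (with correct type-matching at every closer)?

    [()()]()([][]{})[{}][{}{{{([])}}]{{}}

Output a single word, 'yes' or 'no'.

Answer: no

Derivation:
pos 0: push '['; stack = [
pos 1: push '('; stack = [(
pos 2: ')' matches '('; pop; stack = [
pos 3: push '('; stack = [(
pos 4: ')' matches '('; pop; stack = [
pos 5: ']' matches '['; pop; stack = (empty)
pos 6: push '('; stack = (
pos 7: ')' matches '('; pop; stack = (empty)
pos 8: push '('; stack = (
pos 9: push '['; stack = ([
pos 10: ']' matches '['; pop; stack = (
pos 11: push '['; stack = ([
pos 12: ']' matches '['; pop; stack = (
pos 13: push '{'; stack = ({
pos 14: '}' matches '{'; pop; stack = (
pos 15: ')' matches '('; pop; stack = (empty)
pos 16: push '['; stack = [
pos 17: push '{'; stack = [{
pos 18: '}' matches '{'; pop; stack = [
pos 19: ']' matches '['; pop; stack = (empty)
pos 20: push '['; stack = [
pos 21: push '{'; stack = [{
pos 22: '}' matches '{'; pop; stack = [
pos 23: push '{'; stack = [{
pos 24: push '{'; stack = [{{
pos 25: push '{'; stack = [{{{
pos 26: push '('; stack = [{{{(
pos 27: push '['; stack = [{{{([
pos 28: ']' matches '['; pop; stack = [{{{(
pos 29: ')' matches '('; pop; stack = [{{{
pos 30: '}' matches '{'; pop; stack = [{{
pos 31: '}' matches '{'; pop; stack = [{
pos 32: saw closer ']' but top of stack is '{' (expected '}') → INVALID
Verdict: type mismatch at position 32: ']' closes '{' → no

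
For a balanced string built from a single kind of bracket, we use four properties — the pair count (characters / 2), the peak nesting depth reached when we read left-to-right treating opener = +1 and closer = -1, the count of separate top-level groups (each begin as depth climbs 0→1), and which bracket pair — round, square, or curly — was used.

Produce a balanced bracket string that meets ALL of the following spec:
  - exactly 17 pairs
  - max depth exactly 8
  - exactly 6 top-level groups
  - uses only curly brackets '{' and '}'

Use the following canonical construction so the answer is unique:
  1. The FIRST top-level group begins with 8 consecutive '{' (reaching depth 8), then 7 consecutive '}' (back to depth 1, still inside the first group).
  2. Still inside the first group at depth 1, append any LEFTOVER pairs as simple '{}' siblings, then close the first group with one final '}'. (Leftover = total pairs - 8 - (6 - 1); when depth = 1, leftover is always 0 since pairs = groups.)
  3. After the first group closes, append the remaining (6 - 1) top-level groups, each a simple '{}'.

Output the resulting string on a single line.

Spec: pairs=17 depth=8 groups=6
Leftover pairs = 17 - 8 - (6-1) = 4
First group: deep chain of depth 8 + 4 sibling pairs
Remaining 5 groups: simple '{}' each

Answer: {{{{{{{{}}}}}}}{}{}{}{}}{}{}{}{}{}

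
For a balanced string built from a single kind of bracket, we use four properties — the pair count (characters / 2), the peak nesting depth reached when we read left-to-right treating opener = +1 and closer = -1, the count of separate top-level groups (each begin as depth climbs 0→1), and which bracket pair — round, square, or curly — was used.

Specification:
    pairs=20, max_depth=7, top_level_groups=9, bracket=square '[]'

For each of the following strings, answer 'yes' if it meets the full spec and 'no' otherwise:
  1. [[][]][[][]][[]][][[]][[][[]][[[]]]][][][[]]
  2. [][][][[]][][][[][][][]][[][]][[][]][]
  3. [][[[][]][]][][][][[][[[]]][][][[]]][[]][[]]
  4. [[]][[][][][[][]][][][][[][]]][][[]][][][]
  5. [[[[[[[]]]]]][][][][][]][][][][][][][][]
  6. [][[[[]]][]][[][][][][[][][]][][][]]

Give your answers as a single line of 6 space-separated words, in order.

String 1 '[[][]][[][]][[]][][[]][[][[]][[[]]]][][][[]]': depth seq [1 2 1 2 1 0 1 2 1 2 1 0 1 2 1 0 1 0 1 2 1 0 1 2 1 2 3 2 1 2 3 4 3 2 1 0 1 0 1 0 1 2 1 0]
  -> pairs=22 depth=4 groups=9 -> no
String 2 '[][][][[]][][][[][][][]][[][]][[][]][]': depth seq [1 0 1 0 1 0 1 2 1 0 1 0 1 0 1 2 1 2 1 2 1 2 1 0 1 2 1 2 1 0 1 2 1 2 1 0 1 0]
  -> pairs=19 depth=2 groups=10 -> no
String 3 '[][[[][]][]][][][][[][[[]]][][][[]]][[]][[]]': depth seq [1 0 1 2 3 2 3 2 1 2 1 0 1 0 1 0 1 0 1 2 1 2 3 4 3 2 1 2 1 2 1 2 3 2 1 0 1 2 1 0 1 2 1 0]
  -> pairs=22 depth=4 groups=8 -> no
String 4 '[[]][[][][][[][]][][][][[][]]][][[]][][][]': depth seq [1 2 1 0 1 2 1 2 1 2 1 2 3 2 3 2 1 2 1 2 1 2 1 2 3 2 3 2 1 0 1 0 1 2 1 0 1 0 1 0 1 0]
  -> pairs=21 depth=3 groups=7 -> no
String 5 '[[[[[[[]]]]]][][][][][]][][][][][][][][]': depth seq [1 2 3 4 5 6 7 6 5 4 3 2 1 2 1 2 1 2 1 2 1 2 1 0 1 0 1 0 1 0 1 0 1 0 1 0 1 0 1 0]
  -> pairs=20 depth=7 groups=9 -> yes
String 6 '[][[[[]]][]][[][][][][[][][]][][][]]': depth seq [1 0 1 2 3 4 3 2 1 2 1 0 1 2 1 2 1 2 1 2 1 2 3 2 3 2 3 2 1 2 1 2 1 2 1 0]
  -> pairs=18 depth=4 groups=3 -> no

Answer: no no no no yes no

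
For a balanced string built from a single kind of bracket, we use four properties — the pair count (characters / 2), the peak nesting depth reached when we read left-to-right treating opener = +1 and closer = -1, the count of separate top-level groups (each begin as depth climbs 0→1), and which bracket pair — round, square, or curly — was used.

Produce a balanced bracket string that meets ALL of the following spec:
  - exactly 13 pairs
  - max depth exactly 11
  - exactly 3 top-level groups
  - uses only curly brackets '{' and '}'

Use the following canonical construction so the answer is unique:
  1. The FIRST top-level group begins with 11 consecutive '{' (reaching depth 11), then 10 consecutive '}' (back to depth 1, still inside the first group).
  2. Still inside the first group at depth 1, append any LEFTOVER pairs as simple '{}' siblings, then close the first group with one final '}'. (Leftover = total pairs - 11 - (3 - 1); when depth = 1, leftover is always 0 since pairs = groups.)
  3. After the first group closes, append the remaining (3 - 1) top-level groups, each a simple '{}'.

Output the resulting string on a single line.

Spec: pairs=13 depth=11 groups=3
Leftover pairs = 13 - 11 - (3-1) = 0
First group: deep chain of depth 11 + 0 sibling pairs
Remaining 2 groups: simple '{}' each

Answer: {{{{{{{{{{{}}}}}}}}}}}{}{}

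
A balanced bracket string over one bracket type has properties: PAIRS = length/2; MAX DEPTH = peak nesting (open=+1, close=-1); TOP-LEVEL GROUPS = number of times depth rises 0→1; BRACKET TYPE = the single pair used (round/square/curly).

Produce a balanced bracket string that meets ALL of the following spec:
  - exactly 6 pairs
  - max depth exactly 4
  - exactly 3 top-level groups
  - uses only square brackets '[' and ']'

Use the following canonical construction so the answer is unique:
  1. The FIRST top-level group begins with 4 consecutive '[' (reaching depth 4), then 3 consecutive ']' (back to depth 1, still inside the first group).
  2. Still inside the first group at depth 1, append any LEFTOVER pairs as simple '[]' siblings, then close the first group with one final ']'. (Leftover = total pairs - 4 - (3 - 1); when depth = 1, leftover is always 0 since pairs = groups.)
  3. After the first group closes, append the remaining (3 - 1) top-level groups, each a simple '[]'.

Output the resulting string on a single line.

Answer: [[[[]]]][][]

Derivation:
Spec: pairs=6 depth=4 groups=3
Leftover pairs = 6 - 4 - (3-1) = 0
First group: deep chain of depth 4 + 0 sibling pairs
Remaining 2 groups: simple '[]' each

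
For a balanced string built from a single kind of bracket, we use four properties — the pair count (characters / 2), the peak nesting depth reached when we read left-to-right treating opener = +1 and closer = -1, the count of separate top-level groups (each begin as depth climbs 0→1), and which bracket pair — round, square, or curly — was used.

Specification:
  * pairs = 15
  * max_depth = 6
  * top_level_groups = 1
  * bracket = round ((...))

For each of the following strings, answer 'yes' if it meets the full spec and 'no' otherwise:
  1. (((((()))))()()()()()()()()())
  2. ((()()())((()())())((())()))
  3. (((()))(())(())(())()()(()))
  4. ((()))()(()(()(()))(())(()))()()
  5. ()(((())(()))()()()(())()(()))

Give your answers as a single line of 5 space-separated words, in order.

String 1 '(((((()))))()()()()()()()()())': depth seq [1 2 3 4 5 6 5 4 3 2 1 2 1 2 1 2 1 2 1 2 1 2 1 2 1 2 1 2 1 0]
  -> pairs=15 depth=6 groups=1 -> yes
String 2 '((()()())((()())())((())()))': depth seq [1 2 3 2 3 2 3 2 1 2 3 4 3 4 3 2 3 2 1 2 3 4 3 2 3 2 1 0]
  -> pairs=14 depth=4 groups=1 -> no
String 3 '(((()))(())(())(())()()(()))': depth seq [1 2 3 4 3 2 1 2 3 2 1 2 3 2 1 2 3 2 1 2 1 2 1 2 3 2 1 0]
  -> pairs=14 depth=4 groups=1 -> no
String 4 '((()))()(()(()(()))(())(()))()()': depth seq [1 2 3 2 1 0 1 0 1 2 1 2 3 2 3 4 3 2 1 2 3 2 1 2 3 2 1 0 1 0 1 0]
  -> pairs=16 depth=4 groups=5 -> no
String 5 '()(((())(()))()()()(())()(()))': depth seq [1 0 1 2 3 4 3 2 3 4 3 2 1 2 1 2 1 2 1 2 3 2 1 2 1 2 3 2 1 0]
  -> pairs=15 depth=4 groups=2 -> no

Answer: yes no no no no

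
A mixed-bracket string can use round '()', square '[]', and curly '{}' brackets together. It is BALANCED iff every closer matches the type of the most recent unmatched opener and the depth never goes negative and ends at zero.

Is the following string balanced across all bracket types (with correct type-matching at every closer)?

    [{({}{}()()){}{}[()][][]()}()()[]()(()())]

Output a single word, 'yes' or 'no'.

pos 0: push '['; stack = [
pos 1: push '{'; stack = [{
pos 2: push '('; stack = [{(
pos 3: push '{'; stack = [{({
pos 4: '}' matches '{'; pop; stack = [{(
pos 5: push '{'; stack = [{({
pos 6: '}' matches '{'; pop; stack = [{(
pos 7: push '('; stack = [{((
pos 8: ')' matches '('; pop; stack = [{(
pos 9: push '('; stack = [{((
pos 10: ')' matches '('; pop; stack = [{(
pos 11: ')' matches '('; pop; stack = [{
pos 12: push '{'; stack = [{{
pos 13: '}' matches '{'; pop; stack = [{
pos 14: push '{'; stack = [{{
pos 15: '}' matches '{'; pop; stack = [{
pos 16: push '['; stack = [{[
pos 17: push '('; stack = [{[(
pos 18: ')' matches '('; pop; stack = [{[
pos 19: ']' matches '['; pop; stack = [{
pos 20: push '['; stack = [{[
pos 21: ']' matches '['; pop; stack = [{
pos 22: push '['; stack = [{[
pos 23: ']' matches '['; pop; stack = [{
pos 24: push '('; stack = [{(
pos 25: ')' matches '('; pop; stack = [{
pos 26: '}' matches '{'; pop; stack = [
pos 27: push '('; stack = [(
pos 28: ')' matches '('; pop; stack = [
pos 29: push '('; stack = [(
pos 30: ')' matches '('; pop; stack = [
pos 31: push '['; stack = [[
pos 32: ']' matches '['; pop; stack = [
pos 33: push '('; stack = [(
pos 34: ')' matches '('; pop; stack = [
pos 35: push '('; stack = [(
pos 36: push '('; stack = [((
pos 37: ')' matches '('; pop; stack = [(
pos 38: push '('; stack = [((
pos 39: ')' matches '('; pop; stack = [(
pos 40: ')' matches '('; pop; stack = [
pos 41: ']' matches '['; pop; stack = (empty)
end: stack empty → VALID
Verdict: properly nested → yes

Answer: yes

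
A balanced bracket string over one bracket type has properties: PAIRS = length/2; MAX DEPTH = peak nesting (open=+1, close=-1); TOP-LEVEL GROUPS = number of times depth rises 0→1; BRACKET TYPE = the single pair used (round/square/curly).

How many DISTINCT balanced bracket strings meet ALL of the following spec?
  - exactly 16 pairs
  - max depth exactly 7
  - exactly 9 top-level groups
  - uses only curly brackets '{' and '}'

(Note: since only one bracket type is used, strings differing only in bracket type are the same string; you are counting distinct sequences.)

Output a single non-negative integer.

Spec: pairs=16 depth=7 groups=9
Count(depth <= 7) = 95922
Count(depth <= 6) = 95751
Count(depth == 7) = 95922 - 95751 = 171

Answer: 171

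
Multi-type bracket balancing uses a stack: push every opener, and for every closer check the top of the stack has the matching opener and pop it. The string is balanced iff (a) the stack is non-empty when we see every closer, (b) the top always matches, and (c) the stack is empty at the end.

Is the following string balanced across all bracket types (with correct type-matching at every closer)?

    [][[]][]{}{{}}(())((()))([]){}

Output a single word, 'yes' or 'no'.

pos 0: push '['; stack = [
pos 1: ']' matches '['; pop; stack = (empty)
pos 2: push '['; stack = [
pos 3: push '['; stack = [[
pos 4: ']' matches '['; pop; stack = [
pos 5: ']' matches '['; pop; stack = (empty)
pos 6: push '['; stack = [
pos 7: ']' matches '['; pop; stack = (empty)
pos 8: push '{'; stack = {
pos 9: '}' matches '{'; pop; stack = (empty)
pos 10: push '{'; stack = {
pos 11: push '{'; stack = {{
pos 12: '}' matches '{'; pop; stack = {
pos 13: '}' matches '{'; pop; stack = (empty)
pos 14: push '('; stack = (
pos 15: push '('; stack = ((
pos 16: ')' matches '('; pop; stack = (
pos 17: ')' matches '('; pop; stack = (empty)
pos 18: push '('; stack = (
pos 19: push '('; stack = ((
pos 20: push '('; stack = (((
pos 21: ')' matches '('; pop; stack = ((
pos 22: ')' matches '('; pop; stack = (
pos 23: ')' matches '('; pop; stack = (empty)
pos 24: push '('; stack = (
pos 25: push '['; stack = ([
pos 26: ']' matches '['; pop; stack = (
pos 27: ')' matches '('; pop; stack = (empty)
pos 28: push '{'; stack = {
pos 29: '}' matches '{'; pop; stack = (empty)
end: stack empty → VALID
Verdict: properly nested → yes

Answer: yes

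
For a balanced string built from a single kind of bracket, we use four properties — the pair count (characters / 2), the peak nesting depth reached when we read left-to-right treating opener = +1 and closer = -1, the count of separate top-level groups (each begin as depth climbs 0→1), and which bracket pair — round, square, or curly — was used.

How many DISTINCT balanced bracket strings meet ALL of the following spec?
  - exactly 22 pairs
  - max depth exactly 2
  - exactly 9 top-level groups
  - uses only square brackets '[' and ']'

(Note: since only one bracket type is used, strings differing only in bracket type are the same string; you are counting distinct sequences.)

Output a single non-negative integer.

Spec: pairs=22 depth=2 groups=9
Count(depth <= 2) = 203490
Count(depth <= 1) = 0
Count(depth == 2) = 203490 - 0 = 203490

Answer: 203490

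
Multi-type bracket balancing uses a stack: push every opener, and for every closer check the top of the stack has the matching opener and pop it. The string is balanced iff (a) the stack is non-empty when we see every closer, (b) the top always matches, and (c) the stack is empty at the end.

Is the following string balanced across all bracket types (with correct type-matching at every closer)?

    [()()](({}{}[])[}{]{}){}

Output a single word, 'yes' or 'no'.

pos 0: push '['; stack = [
pos 1: push '('; stack = [(
pos 2: ')' matches '('; pop; stack = [
pos 3: push '('; stack = [(
pos 4: ')' matches '('; pop; stack = [
pos 5: ']' matches '['; pop; stack = (empty)
pos 6: push '('; stack = (
pos 7: push '('; stack = ((
pos 8: push '{'; stack = (({
pos 9: '}' matches '{'; pop; stack = ((
pos 10: push '{'; stack = (({
pos 11: '}' matches '{'; pop; stack = ((
pos 12: push '['; stack = (([
pos 13: ']' matches '['; pop; stack = ((
pos 14: ')' matches '('; pop; stack = (
pos 15: push '['; stack = ([
pos 16: saw closer '}' but top of stack is '[' (expected ']') → INVALID
Verdict: type mismatch at position 16: '}' closes '[' → no

Answer: no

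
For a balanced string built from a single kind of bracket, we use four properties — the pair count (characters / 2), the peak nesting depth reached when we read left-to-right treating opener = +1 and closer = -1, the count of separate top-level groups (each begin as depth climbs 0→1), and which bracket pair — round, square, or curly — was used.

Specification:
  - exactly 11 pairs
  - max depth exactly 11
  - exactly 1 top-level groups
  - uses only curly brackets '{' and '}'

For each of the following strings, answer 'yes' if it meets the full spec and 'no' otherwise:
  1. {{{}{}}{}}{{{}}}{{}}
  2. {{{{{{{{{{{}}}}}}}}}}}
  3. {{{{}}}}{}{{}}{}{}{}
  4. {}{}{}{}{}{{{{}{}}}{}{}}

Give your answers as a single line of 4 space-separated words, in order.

Answer: no yes no no

Derivation:
String 1 '{{{}{}}{}}{{{}}}{{}}': depth seq [1 2 3 2 3 2 1 2 1 0 1 2 3 2 1 0 1 2 1 0]
  -> pairs=10 depth=3 groups=3 -> no
String 2 '{{{{{{{{{{{}}}}}}}}}}}': depth seq [1 2 3 4 5 6 7 8 9 10 11 10 9 8 7 6 5 4 3 2 1 0]
  -> pairs=11 depth=11 groups=1 -> yes
String 3 '{{{{}}}}{}{{}}{}{}{}': depth seq [1 2 3 4 3 2 1 0 1 0 1 2 1 0 1 0 1 0 1 0]
  -> pairs=10 depth=4 groups=6 -> no
String 4 '{}{}{}{}{}{{{{}{}}}{}{}}': depth seq [1 0 1 0 1 0 1 0 1 0 1 2 3 4 3 4 3 2 1 2 1 2 1 0]
  -> pairs=12 depth=4 groups=6 -> no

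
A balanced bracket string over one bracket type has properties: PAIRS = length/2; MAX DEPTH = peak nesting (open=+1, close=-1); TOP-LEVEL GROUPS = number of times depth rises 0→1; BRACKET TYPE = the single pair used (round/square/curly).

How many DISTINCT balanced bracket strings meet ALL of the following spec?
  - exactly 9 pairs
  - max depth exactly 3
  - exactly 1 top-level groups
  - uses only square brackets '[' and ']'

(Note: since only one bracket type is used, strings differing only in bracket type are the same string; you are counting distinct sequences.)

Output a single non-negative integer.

Answer: 127

Derivation:
Spec: pairs=9 depth=3 groups=1
Count(depth <= 3) = 128
Count(depth <= 2) = 1
Count(depth == 3) = 128 - 1 = 127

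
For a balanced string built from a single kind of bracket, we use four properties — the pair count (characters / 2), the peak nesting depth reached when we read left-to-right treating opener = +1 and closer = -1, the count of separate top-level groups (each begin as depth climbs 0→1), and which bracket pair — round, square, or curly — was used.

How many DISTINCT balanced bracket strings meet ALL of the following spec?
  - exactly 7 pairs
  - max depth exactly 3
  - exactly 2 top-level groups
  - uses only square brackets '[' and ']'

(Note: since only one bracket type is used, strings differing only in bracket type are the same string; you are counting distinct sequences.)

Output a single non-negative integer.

Spec: pairs=7 depth=3 groups=2
Count(depth <= 3) = 64
Count(depth <= 2) = 6
Count(depth == 3) = 64 - 6 = 58

Answer: 58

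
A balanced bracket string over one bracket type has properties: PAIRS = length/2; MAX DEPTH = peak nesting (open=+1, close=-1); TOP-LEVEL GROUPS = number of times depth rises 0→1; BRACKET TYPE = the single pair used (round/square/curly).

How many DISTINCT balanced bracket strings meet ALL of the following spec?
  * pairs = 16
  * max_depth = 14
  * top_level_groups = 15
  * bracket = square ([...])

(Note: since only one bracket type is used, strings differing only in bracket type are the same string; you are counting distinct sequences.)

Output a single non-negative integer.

Spec: pairs=16 depth=14 groups=15
Count(depth <= 14) = 15
Count(depth <= 13) = 15
Count(depth == 14) = 15 - 15 = 0

Answer: 0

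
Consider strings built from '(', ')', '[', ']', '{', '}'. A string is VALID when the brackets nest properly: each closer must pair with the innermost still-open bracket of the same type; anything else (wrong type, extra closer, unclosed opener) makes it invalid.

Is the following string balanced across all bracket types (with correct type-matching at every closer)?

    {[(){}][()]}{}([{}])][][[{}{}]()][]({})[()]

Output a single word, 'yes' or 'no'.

Answer: no

Derivation:
pos 0: push '{'; stack = {
pos 1: push '['; stack = {[
pos 2: push '('; stack = {[(
pos 3: ')' matches '('; pop; stack = {[
pos 4: push '{'; stack = {[{
pos 5: '}' matches '{'; pop; stack = {[
pos 6: ']' matches '['; pop; stack = {
pos 7: push '['; stack = {[
pos 8: push '('; stack = {[(
pos 9: ')' matches '('; pop; stack = {[
pos 10: ']' matches '['; pop; stack = {
pos 11: '}' matches '{'; pop; stack = (empty)
pos 12: push '{'; stack = {
pos 13: '}' matches '{'; pop; stack = (empty)
pos 14: push '('; stack = (
pos 15: push '['; stack = ([
pos 16: push '{'; stack = ([{
pos 17: '}' matches '{'; pop; stack = ([
pos 18: ']' matches '['; pop; stack = (
pos 19: ')' matches '('; pop; stack = (empty)
pos 20: saw closer ']' but stack is empty → INVALID
Verdict: unmatched closer ']' at position 20 → no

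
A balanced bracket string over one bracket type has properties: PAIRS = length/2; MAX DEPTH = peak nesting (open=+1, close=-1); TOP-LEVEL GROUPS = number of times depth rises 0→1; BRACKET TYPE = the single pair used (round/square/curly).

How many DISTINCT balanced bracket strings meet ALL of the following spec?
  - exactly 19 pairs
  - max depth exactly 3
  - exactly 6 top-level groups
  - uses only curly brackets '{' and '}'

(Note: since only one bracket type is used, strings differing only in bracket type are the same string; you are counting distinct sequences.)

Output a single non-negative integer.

Spec: pairs=19 depth=3 groups=6
Count(depth <= 3) = 4296192
Count(depth <= 2) = 8568
Count(depth == 3) = 4296192 - 8568 = 4287624

Answer: 4287624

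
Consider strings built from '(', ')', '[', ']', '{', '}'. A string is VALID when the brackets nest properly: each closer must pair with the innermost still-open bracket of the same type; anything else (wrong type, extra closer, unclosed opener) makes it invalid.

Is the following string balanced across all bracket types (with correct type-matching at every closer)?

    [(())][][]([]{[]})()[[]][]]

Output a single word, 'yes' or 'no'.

Answer: no

Derivation:
pos 0: push '['; stack = [
pos 1: push '('; stack = [(
pos 2: push '('; stack = [((
pos 3: ')' matches '('; pop; stack = [(
pos 4: ')' matches '('; pop; stack = [
pos 5: ']' matches '['; pop; stack = (empty)
pos 6: push '['; stack = [
pos 7: ']' matches '['; pop; stack = (empty)
pos 8: push '['; stack = [
pos 9: ']' matches '['; pop; stack = (empty)
pos 10: push '('; stack = (
pos 11: push '['; stack = ([
pos 12: ']' matches '['; pop; stack = (
pos 13: push '{'; stack = ({
pos 14: push '['; stack = ({[
pos 15: ']' matches '['; pop; stack = ({
pos 16: '}' matches '{'; pop; stack = (
pos 17: ')' matches '('; pop; stack = (empty)
pos 18: push '('; stack = (
pos 19: ')' matches '('; pop; stack = (empty)
pos 20: push '['; stack = [
pos 21: push '['; stack = [[
pos 22: ']' matches '['; pop; stack = [
pos 23: ']' matches '['; pop; stack = (empty)
pos 24: push '['; stack = [
pos 25: ']' matches '['; pop; stack = (empty)
pos 26: saw closer ']' but stack is empty → INVALID
Verdict: unmatched closer ']' at position 26 → no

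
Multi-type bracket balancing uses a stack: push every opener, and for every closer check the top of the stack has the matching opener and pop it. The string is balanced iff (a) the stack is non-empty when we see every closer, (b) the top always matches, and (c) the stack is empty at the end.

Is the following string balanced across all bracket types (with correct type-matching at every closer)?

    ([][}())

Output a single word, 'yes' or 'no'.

pos 0: push '('; stack = (
pos 1: push '['; stack = ([
pos 2: ']' matches '['; pop; stack = (
pos 3: push '['; stack = ([
pos 4: saw closer '}' but top of stack is '[' (expected ']') → INVALID
Verdict: type mismatch at position 4: '}' closes '[' → no

Answer: no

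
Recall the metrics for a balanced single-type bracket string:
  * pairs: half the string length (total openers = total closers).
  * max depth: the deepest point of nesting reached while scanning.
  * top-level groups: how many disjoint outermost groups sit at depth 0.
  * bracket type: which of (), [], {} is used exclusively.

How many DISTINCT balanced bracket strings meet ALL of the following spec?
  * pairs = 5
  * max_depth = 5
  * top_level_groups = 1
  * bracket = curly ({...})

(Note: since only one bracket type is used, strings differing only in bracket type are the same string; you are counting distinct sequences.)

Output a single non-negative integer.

Answer: 1

Derivation:
Spec: pairs=5 depth=5 groups=1
Count(depth <= 5) = 14
Count(depth <= 4) = 13
Count(depth == 5) = 14 - 13 = 1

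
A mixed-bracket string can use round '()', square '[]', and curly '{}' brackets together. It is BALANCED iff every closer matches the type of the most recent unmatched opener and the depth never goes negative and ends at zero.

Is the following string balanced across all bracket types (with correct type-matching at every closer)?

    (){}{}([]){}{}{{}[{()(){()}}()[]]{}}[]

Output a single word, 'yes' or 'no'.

Answer: yes

Derivation:
pos 0: push '('; stack = (
pos 1: ')' matches '('; pop; stack = (empty)
pos 2: push '{'; stack = {
pos 3: '}' matches '{'; pop; stack = (empty)
pos 4: push '{'; stack = {
pos 5: '}' matches '{'; pop; stack = (empty)
pos 6: push '('; stack = (
pos 7: push '['; stack = ([
pos 8: ']' matches '['; pop; stack = (
pos 9: ')' matches '('; pop; stack = (empty)
pos 10: push '{'; stack = {
pos 11: '}' matches '{'; pop; stack = (empty)
pos 12: push '{'; stack = {
pos 13: '}' matches '{'; pop; stack = (empty)
pos 14: push '{'; stack = {
pos 15: push '{'; stack = {{
pos 16: '}' matches '{'; pop; stack = {
pos 17: push '['; stack = {[
pos 18: push '{'; stack = {[{
pos 19: push '('; stack = {[{(
pos 20: ')' matches '('; pop; stack = {[{
pos 21: push '('; stack = {[{(
pos 22: ')' matches '('; pop; stack = {[{
pos 23: push '{'; stack = {[{{
pos 24: push '('; stack = {[{{(
pos 25: ')' matches '('; pop; stack = {[{{
pos 26: '}' matches '{'; pop; stack = {[{
pos 27: '}' matches '{'; pop; stack = {[
pos 28: push '('; stack = {[(
pos 29: ')' matches '('; pop; stack = {[
pos 30: push '['; stack = {[[
pos 31: ']' matches '['; pop; stack = {[
pos 32: ']' matches '['; pop; stack = {
pos 33: push '{'; stack = {{
pos 34: '}' matches '{'; pop; stack = {
pos 35: '}' matches '{'; pop; stack = (empty)
pos 36: push '['; stack = [
pos 37: ']' matches '['; pop; stack = (empty)
end: stack empty → VALID
Verdict: properly nested → yes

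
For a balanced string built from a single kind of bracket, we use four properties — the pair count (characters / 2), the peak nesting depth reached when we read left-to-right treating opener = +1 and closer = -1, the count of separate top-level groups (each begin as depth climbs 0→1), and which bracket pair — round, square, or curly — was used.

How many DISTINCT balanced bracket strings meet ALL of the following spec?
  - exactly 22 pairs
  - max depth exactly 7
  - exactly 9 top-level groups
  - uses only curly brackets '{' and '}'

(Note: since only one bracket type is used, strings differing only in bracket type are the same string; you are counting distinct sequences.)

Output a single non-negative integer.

Spec: pairs=22 depth=7 groups=9
Count(depth <= 7) = 372116808
Count(depth <= 6) = 352918251
Count(depth == 7) = 372116808 - 352918251 = 19198557

Answer: 19198557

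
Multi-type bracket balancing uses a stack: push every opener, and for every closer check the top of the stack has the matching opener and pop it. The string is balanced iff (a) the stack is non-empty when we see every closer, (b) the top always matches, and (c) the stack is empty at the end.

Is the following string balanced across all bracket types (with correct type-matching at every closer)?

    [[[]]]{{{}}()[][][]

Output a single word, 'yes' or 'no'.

Answer: no

Derivation:
pos 0: push '['; stack = [
pos 1: push '['; stack = [[
pos 2: push '['; stack = [[[
pos 3: ']' matches '['; pop; stack = [[
pos 4: ']' matches '['; pop; stack = [
pos 5: ']' matches '['; pop; stack = (empty)
pos 6: push '{'; stack = {
pos 7: push '{'; stack = {{
pos 8: push '{'; stack = {{{
pos 9: '}' matches '{'; pop; stack = {{
pos 10: '}' matches '{'; pop; stack = {
pos 11: push '('; stack = {(
pos 12: ')' matches '('; pop; stack = {
pos 13: push '['; stack = {[
pos 14: ']' matches '['; pop; stack = {
pos 15: push '['; stack = {[
pos 16: ']' matches '['; pop; stack = {
pos 17: push '['; stack = {[
pos 18: ']' matches '['; pop; stack = {
end: stack still non-empty ({) → INVALID
Verdict: unclosed openers at end: { → no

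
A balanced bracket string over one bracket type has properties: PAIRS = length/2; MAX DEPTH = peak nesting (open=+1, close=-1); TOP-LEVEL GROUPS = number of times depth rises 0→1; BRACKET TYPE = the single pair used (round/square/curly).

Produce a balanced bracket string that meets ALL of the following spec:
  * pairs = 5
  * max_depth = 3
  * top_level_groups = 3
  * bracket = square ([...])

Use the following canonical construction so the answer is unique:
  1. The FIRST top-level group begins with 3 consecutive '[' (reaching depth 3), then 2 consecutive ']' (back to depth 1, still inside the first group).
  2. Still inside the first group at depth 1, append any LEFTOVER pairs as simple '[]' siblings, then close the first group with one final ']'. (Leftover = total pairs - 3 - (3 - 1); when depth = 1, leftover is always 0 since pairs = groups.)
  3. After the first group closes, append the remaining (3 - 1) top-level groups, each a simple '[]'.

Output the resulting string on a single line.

Answer: [[[]]][][]

Derivation:
Spec: pairs=5 depth=3 groups=3
Leftover pairs = 5 - 3 - (3-1) = 0
First group: deep chain of depth 3 + 0 sibling pairs
Remaining 2 groups: simple '[]' each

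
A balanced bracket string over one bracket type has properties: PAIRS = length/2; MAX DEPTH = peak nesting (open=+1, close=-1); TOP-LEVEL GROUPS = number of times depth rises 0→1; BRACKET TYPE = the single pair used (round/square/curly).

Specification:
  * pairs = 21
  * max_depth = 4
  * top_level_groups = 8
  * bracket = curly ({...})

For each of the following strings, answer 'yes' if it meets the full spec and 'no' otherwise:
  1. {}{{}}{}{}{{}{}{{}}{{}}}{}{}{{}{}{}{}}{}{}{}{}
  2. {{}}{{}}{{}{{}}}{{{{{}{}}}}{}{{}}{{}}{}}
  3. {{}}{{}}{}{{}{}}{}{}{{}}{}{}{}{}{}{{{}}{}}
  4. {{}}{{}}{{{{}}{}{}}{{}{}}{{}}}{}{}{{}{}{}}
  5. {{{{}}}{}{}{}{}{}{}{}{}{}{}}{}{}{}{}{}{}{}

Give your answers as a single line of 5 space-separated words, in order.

Answer: no no no no yes

Derivation:
String 1 '{}{{}}{}{}{{}{}{{}}{{}}}{}{}{{}{}{}{}}{}{}{}{}': depth seq [1 0 1 2 1 0 1 0 1 0 1 2 1 2 1 2 3 2 1 2 3 2 1 0 1 0 1 0 1 2 1 2 1 2 1 2 1 0 1 0 1 0 1 0 1 0]
  -> pairs=23 depth=3 groups=12 -> no
String 2 '{{}}{{}}{{}{{}}}{{{{{}{}}}}{}{{}}{{}}{}}': depth seq [1 2 1 0 1 2 1 0 1 2 1 2 3 2 1 0 1 2 3 4 5 4 5 4 3 2 1 2 1 2 3 2 1 2 3 2 1 2 1 0]
  -> pairs=20 depth=5 groups=4 -> no
String 3 '{{}}{{}}{}{{}{}}{}{}{{}}{}{}{}{}{}{{{}}{}}': depth seq [1 2 1 0 1 2 1 0 1 0 1 2 1 2 1 0 1 0 1 0 1 2 1 0 1 0 1 0 1 0 1 0 1 0 1 2 3 2 1 2 1 0]
  -> pairs=21 depth=3 groups=13 -> no
String 4 '{{}}{{}}{{{{}}{}{}}{{}{}}{{}}}{}{}{{}{}{}}': depth seq [1 2 1 0 1 2 1 0 1 2 3 4 3 2 3 2 3 2 1 2 3 2 3 2 1 2 3 2 1 0 1 0 1 0 1 2 1 2 1 2 1 0]
  -> pairs=21 depth=4 groups=6 -> no
String 5 '{{{{}}}{}{}{}{}{}{}{}{}{}{}}{}{}{}{}{}{}{}': depth seq [1 2 3 4 3 2 1 2 1 2 1 2 1 2 1 2 1 2 1 2 1 2 1 2 1 2 1 0 1 0 1 0 1 0 1 0 1 0 1 0 1 0]
  -> pairs=21 depth=4 groups=8 -> yes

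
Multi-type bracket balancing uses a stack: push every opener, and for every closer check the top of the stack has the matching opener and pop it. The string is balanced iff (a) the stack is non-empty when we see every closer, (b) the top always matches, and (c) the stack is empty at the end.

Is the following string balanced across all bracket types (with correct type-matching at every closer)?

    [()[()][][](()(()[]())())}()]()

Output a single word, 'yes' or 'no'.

pos 0: push '['; stack = [
pos 1: push '('; stack = [(
pos 2: ')' matches '('; pop; stack = [
pos 3: push '['; stack = [[
pos 4: push '('; stack = [[(
pos 5: ')' matches '('; pop; stack = [[
pos 6: ']' matches '['; pop; stack = [
pos 7: push '['; stack = [[
pos 8: ']' matches '['; pop; stack = [
pos 9: push '['; stack = [[
pos 10: ']' matches '['; pop; stack = [
pos 11: push '('; stack = [(
pos 12: push '('; stack = [((
pos 13: ')' matches '('; pop; stack = [(
pos 14: push '('; stack = [((
pos 15: push '('; stack = [(((
pos 16: ')' matches '('; pop; stack = [((
pos 17: push '['; stack = [(([
pos 18: ']' matches '['; pop; stack = [((
pos 19: push '('; stack = [(((
pos 20: ')' matches '('; pop; stack = [((
pos 21: ')' matches '('; pop; stack = [(
pos 22: push '('; stack = [((
pos 23: ')' matches '('; pop; stack = [(
pos 24: ')' matches '('; pop; stack = [
pos 25: saw closer '}' but top of stack is '[' (expected ']') → INVALID
Verdict: type mismatch at position 25: '}' closes '[' → no

Answer: no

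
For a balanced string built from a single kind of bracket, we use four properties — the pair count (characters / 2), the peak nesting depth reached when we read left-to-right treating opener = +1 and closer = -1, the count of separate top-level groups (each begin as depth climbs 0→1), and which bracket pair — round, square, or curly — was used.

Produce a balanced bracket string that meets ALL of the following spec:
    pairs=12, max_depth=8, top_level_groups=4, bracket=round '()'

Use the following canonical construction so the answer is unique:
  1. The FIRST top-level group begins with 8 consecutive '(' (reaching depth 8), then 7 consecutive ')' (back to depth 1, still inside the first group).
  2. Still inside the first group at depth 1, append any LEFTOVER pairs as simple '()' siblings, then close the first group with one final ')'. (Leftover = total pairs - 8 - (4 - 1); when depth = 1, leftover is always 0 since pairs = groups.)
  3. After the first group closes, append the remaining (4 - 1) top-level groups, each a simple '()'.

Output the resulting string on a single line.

Answer: (((((((()))))))())()()()

Derivation:
Spec: pairs=12 depth=8 groups=4
Leftover pairs = 12 - 8 - (4-1) = 1
First group: deep chain of depth 8 + 1 sibling pairs
Remaining 3 groups: simple '()' each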